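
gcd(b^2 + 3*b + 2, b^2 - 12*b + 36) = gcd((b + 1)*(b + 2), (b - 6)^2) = 1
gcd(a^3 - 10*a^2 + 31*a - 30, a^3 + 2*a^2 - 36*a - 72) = 1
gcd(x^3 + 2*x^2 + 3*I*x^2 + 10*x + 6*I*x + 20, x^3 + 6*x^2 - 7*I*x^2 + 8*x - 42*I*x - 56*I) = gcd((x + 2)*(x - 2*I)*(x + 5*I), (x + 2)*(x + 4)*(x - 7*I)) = x + 2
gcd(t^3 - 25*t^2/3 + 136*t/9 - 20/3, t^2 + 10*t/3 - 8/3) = t - 2/3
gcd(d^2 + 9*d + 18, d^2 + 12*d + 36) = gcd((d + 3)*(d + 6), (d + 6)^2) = d + 6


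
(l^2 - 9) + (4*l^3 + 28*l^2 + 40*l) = 4*l^3 + 29*l^2 + 40*l - 9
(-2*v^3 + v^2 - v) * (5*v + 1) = -10*v^4 + 3*v^3 - 4*v^2 - v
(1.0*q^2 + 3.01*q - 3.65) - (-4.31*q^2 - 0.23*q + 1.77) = 5.31*q^2 + 3.24*q - 5.42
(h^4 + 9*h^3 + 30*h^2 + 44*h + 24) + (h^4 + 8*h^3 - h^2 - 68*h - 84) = 2*h^4 + 17*h^3 + 29*h^2 - 24*h - 60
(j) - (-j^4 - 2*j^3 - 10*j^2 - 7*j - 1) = j^4 + 2*j^3 + 10*j^2 + 8*j + 1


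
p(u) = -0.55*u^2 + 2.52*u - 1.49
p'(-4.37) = 7.33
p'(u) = 2.52 - 1.1*u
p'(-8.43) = 11.79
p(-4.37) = -23.01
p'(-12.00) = 15.72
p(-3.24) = -15.43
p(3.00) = 1.12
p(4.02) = -0.25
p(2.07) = 1.37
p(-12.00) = -110.93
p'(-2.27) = 5.02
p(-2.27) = -10.04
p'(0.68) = 1.77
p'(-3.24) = 6.08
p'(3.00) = -0.78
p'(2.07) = 0.24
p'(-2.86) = 5.67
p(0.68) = -0.03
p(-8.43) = -61.82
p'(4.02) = -1.90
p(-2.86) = -13.20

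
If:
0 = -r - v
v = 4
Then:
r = -4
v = 4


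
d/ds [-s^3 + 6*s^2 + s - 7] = -3*s^2 + 12*s + 1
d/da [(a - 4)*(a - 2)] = 2*a - 6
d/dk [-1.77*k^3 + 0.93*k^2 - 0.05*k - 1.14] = -5.31*k^2 + 1.86*k - 0.05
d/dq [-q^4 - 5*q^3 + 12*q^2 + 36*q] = -4*q^3 - 15*q^2 + 24*q + 36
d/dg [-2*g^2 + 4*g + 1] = 4 - 4*g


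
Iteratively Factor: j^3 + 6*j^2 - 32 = (j + 4)*(j^2 + 2*j - 8) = (j - 2)*(j + 4)*(j + 4)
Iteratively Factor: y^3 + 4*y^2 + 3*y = (y + 1)*(y^2 + 3*y) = (y + 1)*(y + 3)*(y)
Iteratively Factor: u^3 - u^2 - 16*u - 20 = (u + 2)*(u^2 - 3*u - 10) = (u + 2)^2*(u - 5)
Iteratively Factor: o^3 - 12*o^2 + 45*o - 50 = (o - 2)*(o^2 - 10*o + 25) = (o - 5)*(o - 2)*(o - 5)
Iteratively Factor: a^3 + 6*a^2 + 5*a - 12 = (a + 3)*(a^2 + 3*a - 4) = (a + 3)*(a + 4)*(a - 1)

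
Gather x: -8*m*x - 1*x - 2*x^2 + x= -8*m*x - 2*x^2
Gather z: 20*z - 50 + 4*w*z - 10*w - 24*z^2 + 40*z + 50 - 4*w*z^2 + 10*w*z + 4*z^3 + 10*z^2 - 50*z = -10*w + 4*z^3 + z^2*(-4*w - 14) + z*(14*w + 10)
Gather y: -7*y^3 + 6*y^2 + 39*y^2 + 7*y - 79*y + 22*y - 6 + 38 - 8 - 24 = -7*y^3 + 45*y^2 - 50*y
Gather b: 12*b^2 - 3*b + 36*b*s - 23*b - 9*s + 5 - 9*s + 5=12*b^2 + b*(36*s - 26) - 18*s + 10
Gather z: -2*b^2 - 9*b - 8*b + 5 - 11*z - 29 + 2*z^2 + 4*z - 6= -2*b^2 - 17*b + 2*z^2 - 7*z - 30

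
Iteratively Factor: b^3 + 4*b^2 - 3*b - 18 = (b + 3)*(b^2 + b - 6) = (b + 3)^2*(b - 2)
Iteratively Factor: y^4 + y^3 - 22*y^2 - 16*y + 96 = (y - 4)*(y^3 + 5*y^2 - 2*y - 24) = (y - 4)*(y - 2)*(y^2 + 7*y + 12) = (y - 4)*(y - 2)*(y + 4)*(y + 3)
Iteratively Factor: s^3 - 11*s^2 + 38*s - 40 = (s - 2)*(s^2 - 9*s + 20) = (s - 5)*(s - 2)*(s - 4)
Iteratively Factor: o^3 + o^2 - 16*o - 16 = (o + 1)*(o^2 - 16) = (o + 1)*(o + 4)*(o - 4)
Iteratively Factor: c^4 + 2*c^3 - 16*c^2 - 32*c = (c + 2)*(c^3 - 16*c) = c*(c + 2)*(c^2 - 16) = c*(c - 4)*(c + 2)*(c + 4)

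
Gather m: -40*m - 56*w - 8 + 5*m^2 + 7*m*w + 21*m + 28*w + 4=5*m^2 + m*(7*w - 19) - 28*w - 4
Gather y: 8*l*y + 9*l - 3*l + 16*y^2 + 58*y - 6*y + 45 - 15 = 6*l + 16*y^2 + y*(8*l + 52) + 30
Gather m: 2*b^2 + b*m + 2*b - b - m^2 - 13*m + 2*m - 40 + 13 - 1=2*b^2 + b - m^2 + m*(b - 11) - 28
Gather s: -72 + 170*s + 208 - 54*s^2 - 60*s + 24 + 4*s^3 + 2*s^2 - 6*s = 4*s^3 - 52*s^2 + 104*s + 160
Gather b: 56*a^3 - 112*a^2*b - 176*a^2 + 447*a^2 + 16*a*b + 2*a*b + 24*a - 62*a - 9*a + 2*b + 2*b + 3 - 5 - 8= 56*a^3 + 271*a^2 - 47*a + b*(-112*a^2 + 18*a + 4) - 10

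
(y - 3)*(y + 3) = y^2 - 9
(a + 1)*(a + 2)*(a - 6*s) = a^3 - 6*a^2*s + 3*a^2 - 18*a*s + 2*a - 12*s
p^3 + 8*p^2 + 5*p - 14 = (p - 1)*(p + 2)*(p + 7)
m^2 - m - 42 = (m - 7)*(m + 6)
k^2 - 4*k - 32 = (k - 8)*(k + 4)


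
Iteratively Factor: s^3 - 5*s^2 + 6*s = (s - 2)*(s^2 - 3*s) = s*(s - 2)*(s - 3)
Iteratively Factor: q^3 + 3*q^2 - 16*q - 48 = (q + 3)*(q^2 - 16) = (q - 4)*(q + 3)*(q + 4)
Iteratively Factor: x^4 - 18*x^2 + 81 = (x + 3)*(x^3 - 3*x^2 - 9*x + 27) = (x - 3)*(x + 3)*(x^2 - 9) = (x - 3)^2*(x + 3)*(x + 3)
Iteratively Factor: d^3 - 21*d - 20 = (d - 5)*(d^2 + 5*d + 4) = (d - 5)*(d + 1)*(d + 4)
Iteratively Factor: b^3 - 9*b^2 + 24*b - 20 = (b - 2)*(b^2 - 7*b + 10) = (b - 2)^2*(b - 5)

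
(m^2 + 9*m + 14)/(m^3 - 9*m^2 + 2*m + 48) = (m + 7)/(m^2 - 11*m + 24)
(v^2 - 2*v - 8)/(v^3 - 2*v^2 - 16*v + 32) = (v + 2)/(v^2 + 2*v - 8)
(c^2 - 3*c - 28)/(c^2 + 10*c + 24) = (c - 7)/(c + 6)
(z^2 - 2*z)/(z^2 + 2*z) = (z - 2)/(z + 2)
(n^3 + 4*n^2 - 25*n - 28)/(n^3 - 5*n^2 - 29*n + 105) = (n^3 + 4*n^2 - 25*n - 28)/(n^3 - 5*n^2 - 29*n + 105)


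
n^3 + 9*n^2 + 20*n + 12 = (n + 1)*(n + 2)*(n + 6)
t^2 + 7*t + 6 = (t + 1)*(t + 6)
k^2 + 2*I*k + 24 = (k - 4*I)*(k + 6*I)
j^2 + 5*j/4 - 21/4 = (j - 7/4)*(j + 3)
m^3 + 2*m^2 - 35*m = m*(m - 5)*(m + 7)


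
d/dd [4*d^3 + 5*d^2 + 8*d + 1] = 12*d^2 + 10*d + 8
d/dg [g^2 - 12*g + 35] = 2*g - 12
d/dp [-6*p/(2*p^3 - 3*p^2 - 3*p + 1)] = 6*(4*p^3 - 3*p^2 - 1)/(4*p^6 - 12*p^5 - 3*p^4 + 22*p^3 + 3*p^2 - 6*p + 1)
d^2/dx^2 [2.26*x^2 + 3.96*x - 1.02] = 4.52000000000000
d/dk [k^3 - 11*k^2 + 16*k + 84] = 3*k^2 - 22*k + 16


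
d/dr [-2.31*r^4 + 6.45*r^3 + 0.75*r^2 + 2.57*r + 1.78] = -9.24*r^3 + 19.35*r^2 + 1.5*r + 2.57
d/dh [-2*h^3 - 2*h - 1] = -6*h^2 - 2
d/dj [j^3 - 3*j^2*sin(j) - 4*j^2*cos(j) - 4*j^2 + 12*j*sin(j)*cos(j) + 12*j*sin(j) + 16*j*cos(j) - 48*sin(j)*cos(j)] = 4*j^2*sin(j) - 3*j^2*cos(j) + 3*j^2 - 22*j*sin(j) + 4*j*cos(j) + 12*j*cos(2*j) - 8*j + 12*sin(j) + 6*sin(2*j) + 16*cos(j) - 48*cos(2*j)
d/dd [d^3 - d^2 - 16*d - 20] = 3*d^2 - 2*d - 16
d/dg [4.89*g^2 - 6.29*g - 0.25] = 9.78*g - 6.29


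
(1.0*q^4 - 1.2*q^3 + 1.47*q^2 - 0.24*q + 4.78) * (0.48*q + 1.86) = 0.48*q^5 + 1.284*q^4 - 1.5264*q^3 + 2.619*q^2 + 1.848*q + 8.8908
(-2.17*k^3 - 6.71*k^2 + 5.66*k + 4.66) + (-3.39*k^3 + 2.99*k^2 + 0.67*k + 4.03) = -5.56*k^3 - 3.72*k^2 + 6.33*k + 8.69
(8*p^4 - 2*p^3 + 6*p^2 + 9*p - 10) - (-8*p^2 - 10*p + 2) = 8*p^4 - 2*p^3 + 14*p^2 + 19*p - 12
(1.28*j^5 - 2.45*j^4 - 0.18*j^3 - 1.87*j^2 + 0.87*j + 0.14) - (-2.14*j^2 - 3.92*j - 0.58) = 1.28*j^5 - 2.45*j^4 - 0.18*j^3 + 0.27*j^2 + 4.79*j + 0.72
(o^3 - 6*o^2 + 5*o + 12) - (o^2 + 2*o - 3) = o^3 - 7*o^2 + 3*o + 15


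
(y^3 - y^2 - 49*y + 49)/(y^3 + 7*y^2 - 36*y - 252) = (y^2 - 8*y + 7)/(y^2 - 36)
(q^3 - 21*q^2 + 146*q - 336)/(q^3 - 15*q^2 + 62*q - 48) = (q - 7)/(q - 1)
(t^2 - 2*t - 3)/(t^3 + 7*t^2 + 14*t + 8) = (t - 3)/(t^2 + 6*t + 8)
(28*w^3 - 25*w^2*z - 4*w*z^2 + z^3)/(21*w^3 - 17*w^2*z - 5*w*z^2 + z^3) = (4*w + z)/(3*w + z)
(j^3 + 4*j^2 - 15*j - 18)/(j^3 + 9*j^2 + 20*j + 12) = (j - 3)/(j + 2)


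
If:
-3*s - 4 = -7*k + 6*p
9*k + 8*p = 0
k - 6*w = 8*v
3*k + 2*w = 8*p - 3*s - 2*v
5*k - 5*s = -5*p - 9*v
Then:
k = 568/3943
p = -639/3943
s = -2654/3943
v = -1435/3943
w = 2008/3943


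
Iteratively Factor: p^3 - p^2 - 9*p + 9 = (p - 1)*(p^2 - 9) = (p - 3)*(p - 1)*(p + 3)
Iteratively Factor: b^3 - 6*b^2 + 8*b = (b - 4)*(b^2 - 2*b) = b*(b - 4)*(b - 2)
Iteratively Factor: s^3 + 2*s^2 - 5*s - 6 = (s + 3)*(s^2 - s - 2) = (s + 1)*(s + 3)*(s - 2)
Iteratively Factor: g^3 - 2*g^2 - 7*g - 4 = (g + 1)*(g^2 - 3*g - 4) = (g + 1)^2*(g - 4)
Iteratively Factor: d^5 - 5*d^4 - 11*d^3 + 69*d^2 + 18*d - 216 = (d + 2)*(d^4 - 7*d^3 + 3*d^2 + 63*d - 108) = (d - 4)*(d + 2)*(d^3 - 3*d^2 - 9*d + 27) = (d - 4)*(d + 2)*(d + 3)*(d^2 - 6*d + 9) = (d - 4)*(d - 3)*(d + 2)*(d + 3)*(d - 3)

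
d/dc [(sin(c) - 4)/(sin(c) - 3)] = cos(c)/(sin(c) - 3)^2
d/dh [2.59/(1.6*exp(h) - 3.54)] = -4.144*exp(h)/(1.6*exp(h) - 3.54)^2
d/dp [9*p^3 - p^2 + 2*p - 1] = 27*p^2 - 2*p + 2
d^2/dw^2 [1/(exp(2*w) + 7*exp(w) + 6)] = (2*(2*exp(w) + 7)^2*exp(w) - (4*exp(w) + 7)*(exp(2*w) + 7*exp(w) + 6))*exp(w)/(exp(2*w) + 7*exp(w) + 6)^3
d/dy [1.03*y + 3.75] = 1.03000000000000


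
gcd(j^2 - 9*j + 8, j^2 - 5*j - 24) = j - 8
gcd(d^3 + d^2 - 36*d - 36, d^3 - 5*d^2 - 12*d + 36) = d - 6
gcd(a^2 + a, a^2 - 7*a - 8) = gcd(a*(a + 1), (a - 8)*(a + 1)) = a + 1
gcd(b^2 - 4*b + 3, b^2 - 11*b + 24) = b - 3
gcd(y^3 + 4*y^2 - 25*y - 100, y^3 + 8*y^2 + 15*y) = y + 5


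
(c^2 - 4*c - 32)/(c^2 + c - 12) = (c - 8)/(c - 3)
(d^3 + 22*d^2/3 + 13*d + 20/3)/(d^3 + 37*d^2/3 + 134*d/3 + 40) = (d + 1)/(d + 6)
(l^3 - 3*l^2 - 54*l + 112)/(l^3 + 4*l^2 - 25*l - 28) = (l^2 - 10*l + 16)/(l^2 - 3*l - 4)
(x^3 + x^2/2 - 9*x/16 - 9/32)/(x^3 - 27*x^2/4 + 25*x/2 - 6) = (8*x^2 + 10*x + 3)/(8*(x^2 - 6*x + 8))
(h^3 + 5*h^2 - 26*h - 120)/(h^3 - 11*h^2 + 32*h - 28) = (h^3 + 5*h^2 - 26*h - 120)/(h^3 - 11*h^2 + 32*h - 28)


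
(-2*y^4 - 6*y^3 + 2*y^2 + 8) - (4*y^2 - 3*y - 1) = -2*y^4 - 6*y^3 - 2*y^2 + 3*y + 9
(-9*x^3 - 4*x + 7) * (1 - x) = 9*x^4 - 9*x^3 + 4*x^2 - 11*x + 7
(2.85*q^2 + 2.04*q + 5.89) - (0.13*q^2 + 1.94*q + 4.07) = 2.72*q^2 + 0.1*q + 1.82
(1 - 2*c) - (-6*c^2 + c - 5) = 6*c^2 - 3*c + 6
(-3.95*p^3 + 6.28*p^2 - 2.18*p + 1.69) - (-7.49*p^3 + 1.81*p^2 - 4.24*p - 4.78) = 3.54*p^3 + 4.47*p^2 + 2.06*p + 6.47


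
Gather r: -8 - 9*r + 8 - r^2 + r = -r^2 - 8*r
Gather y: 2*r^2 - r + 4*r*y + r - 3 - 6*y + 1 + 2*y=2*r^2 + y*(4*r - 4) - 2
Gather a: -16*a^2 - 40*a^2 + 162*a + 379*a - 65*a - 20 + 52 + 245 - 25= -56*a^2 + 476*a + 252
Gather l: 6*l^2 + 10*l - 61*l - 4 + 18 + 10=6*l^2 - 51*l + 24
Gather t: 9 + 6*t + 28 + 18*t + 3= 24*t + 40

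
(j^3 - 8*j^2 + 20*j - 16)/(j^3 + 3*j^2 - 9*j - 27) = (j^3 - 8*j^2 + 20*j - 16)/(j^3 + 3*j^2 - 9*j - 27)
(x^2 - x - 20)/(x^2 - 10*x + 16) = (x^2 - x - 20)/(x^2 - 10*x + 16)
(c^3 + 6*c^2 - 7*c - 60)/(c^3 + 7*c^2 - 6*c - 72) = (c + 5)/(c + 6)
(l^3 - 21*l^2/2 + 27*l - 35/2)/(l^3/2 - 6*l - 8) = (-2*l^3 + 21*l^2 - 54*l + 35)/(-l^3 + 12*l + 16)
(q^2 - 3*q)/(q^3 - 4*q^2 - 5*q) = (3 - q)/(-q^2 + 4*q + 5)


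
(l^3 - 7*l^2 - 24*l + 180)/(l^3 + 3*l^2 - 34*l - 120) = (l - 6)/(l + 4)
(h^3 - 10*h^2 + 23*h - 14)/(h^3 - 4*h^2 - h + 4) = (h^2 - 9*h + 14)/(h^2 - 3*h - 4)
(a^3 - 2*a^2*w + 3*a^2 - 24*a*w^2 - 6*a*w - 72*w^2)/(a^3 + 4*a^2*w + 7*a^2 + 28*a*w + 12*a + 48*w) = (a - 6*w)/(a + 4)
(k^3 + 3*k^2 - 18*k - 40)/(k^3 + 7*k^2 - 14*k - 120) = (k + 2)/(k + 6)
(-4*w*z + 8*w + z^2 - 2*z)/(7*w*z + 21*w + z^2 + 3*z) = (-4*w*z + 8*w + z^2 - 2*z)/(7*w*z + 21*w + z^2 + 3*z)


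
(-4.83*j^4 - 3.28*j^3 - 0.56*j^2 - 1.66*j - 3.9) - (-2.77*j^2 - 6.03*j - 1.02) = -4.83*j^4 - 3.28*j^3 + 2.21*j^2 + 4.37*j - 2.88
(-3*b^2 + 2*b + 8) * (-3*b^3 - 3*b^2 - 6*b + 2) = 9*b^5 + 3*b^4 - 12*b^3 - 42*b^2 - 44*b + 16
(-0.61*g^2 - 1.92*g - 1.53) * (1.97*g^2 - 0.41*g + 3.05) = -1.2017*g^4 - 3.5323*g^3 - 4.0874*g^2 - 5.2287*g - 4.6665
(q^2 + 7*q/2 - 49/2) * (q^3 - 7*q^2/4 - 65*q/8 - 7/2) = q^5 + 7*q^4/4 - 155*q^3/4 + 175*q^2/16 + 2989*q/16 + 343/4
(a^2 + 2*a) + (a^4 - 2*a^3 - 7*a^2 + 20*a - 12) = a^4 - 2*a^3 - 6*a^2 + 22*a - 12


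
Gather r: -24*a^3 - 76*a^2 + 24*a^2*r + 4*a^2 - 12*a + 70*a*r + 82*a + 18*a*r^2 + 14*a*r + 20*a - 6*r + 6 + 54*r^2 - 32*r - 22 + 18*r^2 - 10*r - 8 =-24*a^3 - 72*a^2 + 90*a + r^2*(18*a + 72) + r*(24*a^2 + 84*a - 48) - 24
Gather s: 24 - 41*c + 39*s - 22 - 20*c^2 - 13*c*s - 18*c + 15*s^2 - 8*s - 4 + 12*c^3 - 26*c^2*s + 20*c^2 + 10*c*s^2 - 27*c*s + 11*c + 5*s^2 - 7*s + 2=12*c^3 - 48*c + s^2*(10*c + 20) + s*(-26*c^2 - 40*c + 24)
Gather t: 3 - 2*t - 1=2 - 2*t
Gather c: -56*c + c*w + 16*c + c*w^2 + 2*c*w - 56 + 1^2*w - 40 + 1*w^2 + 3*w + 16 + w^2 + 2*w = c*(w^2 + 3*w - 40) + 2*w^2 + 6*w - 80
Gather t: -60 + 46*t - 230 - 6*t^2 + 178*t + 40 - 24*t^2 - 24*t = -30*t^2 + 200*t - 250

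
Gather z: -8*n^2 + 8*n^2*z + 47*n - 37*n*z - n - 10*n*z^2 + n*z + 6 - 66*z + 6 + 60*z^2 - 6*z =-8*n^2 + 46*n + z^2*(60 - 10*n) + z*(8*n^2 - 36*n - 72) + 12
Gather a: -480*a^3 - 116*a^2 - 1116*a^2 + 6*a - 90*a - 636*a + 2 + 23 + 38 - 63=-480*a^3 - 1232*a^2 - 720*a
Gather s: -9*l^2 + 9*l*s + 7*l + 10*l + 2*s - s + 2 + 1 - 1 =-9*l^2 + 17*l + s*(9*l + 1) + 2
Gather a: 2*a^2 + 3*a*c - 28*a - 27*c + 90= 2*a^2 + a*(3*c - 28) - 27*c + 90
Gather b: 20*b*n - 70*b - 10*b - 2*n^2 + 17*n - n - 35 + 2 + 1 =b*(20*n - 80) - 2*n^2 + 16*n - 32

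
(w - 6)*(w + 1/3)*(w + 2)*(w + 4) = w^4 + w^3/3 - 28*w^2 - 172*w/3 - 16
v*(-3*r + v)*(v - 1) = -3*r*v^2 + 3*r*v + v^3 - v^2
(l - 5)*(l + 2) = l^2 - 3*l - 10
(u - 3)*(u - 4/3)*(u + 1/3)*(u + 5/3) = u^4 - 7*u^3/3 - 37*u^2/9 + 151*u/27 + 20/9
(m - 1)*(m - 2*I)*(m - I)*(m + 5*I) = m^4 - m^3 + 2*I*m^3 + 13*m^2 - 2*I*m^2 - 13*m - 10*I*m + 10*I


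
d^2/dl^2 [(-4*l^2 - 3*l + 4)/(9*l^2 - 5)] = 2*(-243*l^3 + 432*l^2 - 405*l + 80)/(729*l^6 - 1215*l^4 + 675*l^2 - 125)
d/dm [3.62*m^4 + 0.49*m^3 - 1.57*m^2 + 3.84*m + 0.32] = 14.48*m^3 + 1.47*m^2 - 3.14*m + 3.84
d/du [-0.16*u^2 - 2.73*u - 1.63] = -0.32*u - 2.73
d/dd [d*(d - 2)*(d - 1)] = 3*d^2 - 6*d + 2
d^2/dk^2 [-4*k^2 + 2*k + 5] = -8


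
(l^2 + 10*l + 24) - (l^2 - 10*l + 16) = 20*l + 8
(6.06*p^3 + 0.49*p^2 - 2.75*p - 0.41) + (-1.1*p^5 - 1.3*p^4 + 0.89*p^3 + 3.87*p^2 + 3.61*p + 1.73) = -1.1*p^5 - 1.3*p^4 + 6.95*p^3 + 4.36*p^2 + 0.86*p + 1.32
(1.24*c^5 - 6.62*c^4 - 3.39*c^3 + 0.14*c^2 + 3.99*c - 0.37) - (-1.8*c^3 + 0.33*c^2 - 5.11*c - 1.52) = 1.24*c^5 - 6.62*c^4 - 1.59*c^3 - 0.19*c^2 + 9.1*c + 1.15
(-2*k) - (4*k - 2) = 2 - 6*k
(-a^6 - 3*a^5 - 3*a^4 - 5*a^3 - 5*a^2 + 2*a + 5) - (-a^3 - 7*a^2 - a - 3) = -a^6 - 3*a^5 - 3*a^4 - 4*a^3 + 2*a^2 + 3*a + 8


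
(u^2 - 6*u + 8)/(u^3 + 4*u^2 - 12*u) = (u - 4)/(u*(u + 6))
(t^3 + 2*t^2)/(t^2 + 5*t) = t*(t + 2)/(t + 5)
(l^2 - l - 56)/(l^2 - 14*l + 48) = (l + 7)/(l - 6)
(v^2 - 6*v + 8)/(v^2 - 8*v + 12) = (v - 4)/(v - 6)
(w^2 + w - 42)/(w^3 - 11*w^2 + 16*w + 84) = (w + 7)/(w^2 - 5*w - 14)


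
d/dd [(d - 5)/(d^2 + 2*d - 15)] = (d^2 + 2*d - 2*(d - 5)*(d + 1) - 15)/(d^2 + 2*d - 15)^2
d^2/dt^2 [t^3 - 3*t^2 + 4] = 6*t - 6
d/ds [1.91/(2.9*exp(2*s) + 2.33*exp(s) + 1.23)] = (-11.078*exp(s) - 4.4503)*exp(s)/(2.9*exp(2*s) + 2.33*exp(s) + 1.23)^2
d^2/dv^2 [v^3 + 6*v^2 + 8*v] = 6*v + 12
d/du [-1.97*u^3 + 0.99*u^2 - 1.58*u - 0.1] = -5.91*u^2 + 1.98*u - 1.58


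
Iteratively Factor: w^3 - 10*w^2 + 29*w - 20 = (w - 4)*(w^2 - 6*w + 5) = (w - 5)*(w - 4)*(w - 1)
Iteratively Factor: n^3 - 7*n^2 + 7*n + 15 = (n - 5)*(n^2 - 2*n - 3) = (n - 5)*(n + 1)*(n - 3)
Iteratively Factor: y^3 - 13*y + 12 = (y - 3)*(y^2 + 3*y - 4) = (y - 3)*(y - 1)*(y + 4)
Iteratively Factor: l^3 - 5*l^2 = (l)*(l^2 - 5*l) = l^2*(l - 5)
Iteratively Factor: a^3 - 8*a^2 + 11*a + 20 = (a + 1)*(a^2 - 9*a + 20) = (a - 4)*(a + 1)*(a - 5)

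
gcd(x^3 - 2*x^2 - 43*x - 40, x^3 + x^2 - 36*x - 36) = x + 1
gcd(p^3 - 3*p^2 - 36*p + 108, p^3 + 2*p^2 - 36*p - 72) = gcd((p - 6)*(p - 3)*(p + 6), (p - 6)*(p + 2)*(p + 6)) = p^2 - 36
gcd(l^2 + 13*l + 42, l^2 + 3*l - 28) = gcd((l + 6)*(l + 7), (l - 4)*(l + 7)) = l + 7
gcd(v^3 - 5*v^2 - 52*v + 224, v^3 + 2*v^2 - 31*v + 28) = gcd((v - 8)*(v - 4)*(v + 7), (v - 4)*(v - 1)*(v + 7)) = v^2 + 3*v - 28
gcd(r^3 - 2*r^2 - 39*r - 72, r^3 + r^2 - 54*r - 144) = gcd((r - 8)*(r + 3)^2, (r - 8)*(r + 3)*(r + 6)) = r^2 - 5*r - 24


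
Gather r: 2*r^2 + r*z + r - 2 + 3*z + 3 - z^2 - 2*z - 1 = 2*r^2 + r*(z + 1) - z^2 + z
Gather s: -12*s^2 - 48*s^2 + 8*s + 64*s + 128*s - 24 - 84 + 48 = -60*s^2 + 200*s - 60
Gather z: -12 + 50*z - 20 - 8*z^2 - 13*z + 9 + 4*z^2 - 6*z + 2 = -4*z^2 + 31*z - 21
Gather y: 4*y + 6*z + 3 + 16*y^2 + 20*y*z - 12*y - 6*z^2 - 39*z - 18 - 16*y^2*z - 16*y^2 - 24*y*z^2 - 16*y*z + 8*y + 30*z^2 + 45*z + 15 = -16*y^2*z + y*(-24*z^2 + 4*z) + 24*z^2 + 12*z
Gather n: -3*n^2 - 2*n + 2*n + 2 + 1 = 3 - 3*n^2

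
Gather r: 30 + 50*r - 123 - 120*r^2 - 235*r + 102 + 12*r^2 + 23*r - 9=-108*r^2 - 162*r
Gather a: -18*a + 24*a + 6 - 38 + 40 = 6*a + 8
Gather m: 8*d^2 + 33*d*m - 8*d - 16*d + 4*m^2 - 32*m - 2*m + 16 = 8*d^2 - 24*d + 4*m^2 + m*(33*d - 34) + 16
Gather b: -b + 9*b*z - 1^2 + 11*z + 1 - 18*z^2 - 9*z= b*(9*z - 1) - 18*z^2 + 2*z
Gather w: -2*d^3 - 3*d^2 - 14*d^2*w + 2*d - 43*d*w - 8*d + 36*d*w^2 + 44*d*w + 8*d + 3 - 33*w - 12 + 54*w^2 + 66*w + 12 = -2*d^3 - 3*d^2 + 2*d + w^2*(36*d + 54) + w*(-14*d^2 + d + 33) + 3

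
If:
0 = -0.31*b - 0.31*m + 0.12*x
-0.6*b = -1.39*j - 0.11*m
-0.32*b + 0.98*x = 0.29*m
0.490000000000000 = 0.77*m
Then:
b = -0.64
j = -0.33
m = 0.64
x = -0.02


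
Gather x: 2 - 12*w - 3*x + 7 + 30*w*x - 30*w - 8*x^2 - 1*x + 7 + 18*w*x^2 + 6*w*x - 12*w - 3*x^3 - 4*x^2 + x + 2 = -54*w - 3*x^3 + x^2*(18*w - 12) + x*(36*w - 3) + 18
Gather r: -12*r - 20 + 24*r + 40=12*r + 20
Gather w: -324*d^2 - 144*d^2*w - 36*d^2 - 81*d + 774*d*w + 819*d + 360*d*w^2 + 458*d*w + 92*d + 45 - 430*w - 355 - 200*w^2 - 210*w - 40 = -360*d^2 + 830*d + w^2*(360*d - 200) + w*(-144*d^2 + 1232*d - 640) - 350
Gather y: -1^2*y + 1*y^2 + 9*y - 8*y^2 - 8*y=-7*y^2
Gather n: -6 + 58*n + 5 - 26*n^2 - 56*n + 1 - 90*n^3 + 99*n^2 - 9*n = -90*n^3 + 73*n^2 - 7*n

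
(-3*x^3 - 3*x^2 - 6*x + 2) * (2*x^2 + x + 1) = -6*x^5 - 9*x^4 - 18*x^3 - 5*x^2 - 4*x + 2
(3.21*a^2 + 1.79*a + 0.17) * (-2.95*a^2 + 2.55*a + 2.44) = -9.4695*a^4 + 2.905*a^3 + 11.8954*a^2 + 4.8011*a + 0.4148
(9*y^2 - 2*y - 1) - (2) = 9*y^2 - 2*y - 3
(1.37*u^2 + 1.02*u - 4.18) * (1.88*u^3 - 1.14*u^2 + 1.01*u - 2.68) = 2.5756*u^5 + 0.3558*u^4 - 7.6375*u^3 + 2.1238*u^2 - 6.9554*u + 11.2024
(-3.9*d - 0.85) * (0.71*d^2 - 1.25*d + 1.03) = -2.769*d^3 + 4.2715*d^2 - 2.9545*d - 0.8755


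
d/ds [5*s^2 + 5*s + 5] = 10*s + 5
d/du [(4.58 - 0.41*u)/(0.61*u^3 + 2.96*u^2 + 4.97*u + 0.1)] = (0.5002*u^3 - 7.1678*u^2 - 27.1136*u - 22.8036)/(0.3721*u^6 + 3.6112*u^5 + 14.825*u^4 + 29.5444*u^3 + 25.2929*u^2 + 0.994*u + 0.01)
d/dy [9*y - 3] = 9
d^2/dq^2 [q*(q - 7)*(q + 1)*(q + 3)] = 12*q^2 - 18*q - 50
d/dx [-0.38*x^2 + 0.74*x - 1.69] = 0.74 - 0.76*x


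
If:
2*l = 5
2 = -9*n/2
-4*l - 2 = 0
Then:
No Solution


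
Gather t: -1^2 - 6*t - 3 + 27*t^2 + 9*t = 27*t^2 + 3*t - 4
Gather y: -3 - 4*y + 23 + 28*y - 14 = 24*y + 6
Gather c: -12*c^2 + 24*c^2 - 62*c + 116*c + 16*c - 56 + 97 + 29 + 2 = 12*c^2 + 70*c + 72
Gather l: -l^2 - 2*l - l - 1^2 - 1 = -l^2 - 3*l - 2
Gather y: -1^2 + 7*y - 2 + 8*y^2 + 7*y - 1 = 8*y^2 + 14*y - 4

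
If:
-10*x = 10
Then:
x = -1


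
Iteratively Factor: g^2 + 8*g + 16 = (g + 4)*(g + 4)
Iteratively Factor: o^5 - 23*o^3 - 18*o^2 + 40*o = (o + 2)*(o^4 - 2*o^3 - 19*o^2 + 20*o) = (o - 1)*(o + 2)*(o^3 - o^2 - 20*o) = o*(o - 1)*(o + 2)*(o^2 - o - 20) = o*(o - 1)*(o + 2)*(o + 4)*(o - 5)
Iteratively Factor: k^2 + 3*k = (k)*(k + 3)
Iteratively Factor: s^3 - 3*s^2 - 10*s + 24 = (s - 4)*(s^2 + s - 6) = (s - 4)*(s + 3)*(s - 2)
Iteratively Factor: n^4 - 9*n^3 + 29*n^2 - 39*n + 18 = (n - 2)*(n^3 - 7*n^2 + 15*n - 9) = (n - 3)*(n - 2)*(n^2 - 4*n + 3) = (n - 3)^2*(n - 2)*(n - 1)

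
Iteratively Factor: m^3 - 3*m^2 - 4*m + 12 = (m - 2)*(m^2 - m - 6) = (m - 2)*(m + 2)*(m - 3)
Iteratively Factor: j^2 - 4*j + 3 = (j - 1)*(j - 3)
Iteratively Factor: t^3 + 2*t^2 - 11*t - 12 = (t + 4)*(t^2 - 2*t - 3) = (t + 1)*(t + 4)*(t - 3)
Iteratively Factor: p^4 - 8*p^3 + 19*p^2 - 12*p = (p - 4)*(p^3 - 4*p^2 + 3*p) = (p - 4)*(p - 3)*(p^2 - p) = p*(p - 4)*(p - 3)*(p - 1)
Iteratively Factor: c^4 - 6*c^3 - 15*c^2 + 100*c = (c - 5)*(c^3 - c^2 - 20*c) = c*(c - 5)*(c^2 - c - 20) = c*(c - 5)*(c + 4)*(c - 5)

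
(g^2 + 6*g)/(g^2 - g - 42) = g/(g - 7)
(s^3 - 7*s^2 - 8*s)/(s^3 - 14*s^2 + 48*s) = (s + 1)/(s - 6)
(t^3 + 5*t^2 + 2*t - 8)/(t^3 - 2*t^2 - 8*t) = (t^2 + 3*t - 4)/(t*(t - 4))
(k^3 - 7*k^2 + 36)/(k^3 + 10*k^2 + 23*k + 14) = (k^2 - 9*k + 18)/(k^2 + 8*k + 7)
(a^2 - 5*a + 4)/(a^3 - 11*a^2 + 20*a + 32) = (a - 1)/(a^2 - 7*a - 8)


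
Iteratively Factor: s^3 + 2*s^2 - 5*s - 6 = (s + 1)*(s^2 + s - 6) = (s + 1)*(s + 3)*(s - 2)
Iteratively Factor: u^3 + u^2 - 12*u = (u)*(u^2 + u - 12) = u*(u + 4)*(u - 3)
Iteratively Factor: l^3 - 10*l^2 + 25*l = (l - 5)*(l^2 - 5*l) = (l - 5)^2*(l)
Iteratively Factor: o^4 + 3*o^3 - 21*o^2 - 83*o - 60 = (o + 1)*(o^3 + 2*o^2 - 23*o - 60) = (o + 1)*(o + 4)*(o^2 - 2*o - 15) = (o - 5)*(o + 1)*(o + 4)*(o + 3)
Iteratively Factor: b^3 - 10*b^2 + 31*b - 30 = (b - 3)*(b^2 - 7*b + 10) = (b - 3)*(b - 2)*(b - 5)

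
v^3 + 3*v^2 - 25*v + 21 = (v - 3)*(v - 1)*(v + 7)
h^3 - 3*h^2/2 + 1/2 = (h - 1)^2*(h + 1/2)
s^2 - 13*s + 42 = (s - 7)*(s - 6)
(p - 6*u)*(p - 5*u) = p^2 - 11*p*u + 30*u^2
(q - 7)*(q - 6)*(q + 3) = q^3 - 10*q^2 + 3*q + 126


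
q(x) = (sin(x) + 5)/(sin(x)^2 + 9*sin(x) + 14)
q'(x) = (-2*sin(x)*cos(x) - 9*cos(x))*(sin(x) + 5)/(sin(x)^2 + 9*sin(x) + 14)^2 + cos(x)/(sin(x)^2 + 9*sin(x) + 14)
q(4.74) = 0.67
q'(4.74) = -0.02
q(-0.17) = 0.39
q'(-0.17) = -0.18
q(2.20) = 0.26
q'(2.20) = 0.05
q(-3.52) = 0.31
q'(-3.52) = 0.11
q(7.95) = 0.25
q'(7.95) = 0.01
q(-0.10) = 0.37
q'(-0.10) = -0.17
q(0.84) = 0.27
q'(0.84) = -0.06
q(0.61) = 0.29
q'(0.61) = -0.08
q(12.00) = 0.47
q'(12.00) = -0.24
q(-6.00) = 0.32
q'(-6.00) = -0.12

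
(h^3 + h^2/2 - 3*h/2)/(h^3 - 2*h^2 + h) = (h + 3/2)/(h - 1)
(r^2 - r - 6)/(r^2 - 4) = (r - 3)/(r - 2)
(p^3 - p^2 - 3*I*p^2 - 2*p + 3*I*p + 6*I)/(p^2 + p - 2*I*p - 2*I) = (p^2 - p*(2 + 3*I) + 6*I)/(p - 2*I)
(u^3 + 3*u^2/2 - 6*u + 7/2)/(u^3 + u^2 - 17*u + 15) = (2*u^2 + 5*u - 7)/(2*(u^2 + 2*u - 15))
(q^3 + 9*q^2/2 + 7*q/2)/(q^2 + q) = q + 7/2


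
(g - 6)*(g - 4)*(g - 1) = g^3 - 11*g^2 + 34*g - 24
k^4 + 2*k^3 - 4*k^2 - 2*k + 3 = (k - 1)^2*(k + 1)*(k + 3)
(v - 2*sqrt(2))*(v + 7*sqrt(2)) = v^2 + 5*sqrt(2)*v - 28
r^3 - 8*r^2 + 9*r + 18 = (r - 6)*(r - 3)*(r + 1)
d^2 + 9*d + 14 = (d + 2)*(d + 7)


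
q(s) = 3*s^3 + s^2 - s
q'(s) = 9*s^2 + 2*s - 1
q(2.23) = 36.01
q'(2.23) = 48.22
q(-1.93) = -15.91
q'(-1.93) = 28.66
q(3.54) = 142.08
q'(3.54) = 118.86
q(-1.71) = -10.37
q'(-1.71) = 21.90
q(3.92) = 192.16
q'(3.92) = 145.14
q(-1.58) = -7.76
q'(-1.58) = 18.31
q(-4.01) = -173.35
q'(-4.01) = 135.70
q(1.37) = 8.22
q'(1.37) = 18.63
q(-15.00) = -9885.00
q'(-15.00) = 1994.00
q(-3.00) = -69.00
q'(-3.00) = 74.00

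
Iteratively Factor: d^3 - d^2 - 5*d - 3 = (d + 1)*(d^2 - 2*d - 3) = (d + 1)^2*(d - 3)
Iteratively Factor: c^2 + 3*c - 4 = (c - 1)*(c + 4)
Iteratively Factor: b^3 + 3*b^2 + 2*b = (b)*(b^2 + 3*b + 2) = b*(b + 2)*(b + 1)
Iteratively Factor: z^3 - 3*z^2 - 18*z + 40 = (z + 4)*(z^2 - 7*z + 10) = (z - 5)*(z + 4)*(z - 2)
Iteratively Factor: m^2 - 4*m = (m - 4)*(m)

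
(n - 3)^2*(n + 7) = n^3 + n^2 - 33*n + 63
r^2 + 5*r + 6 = (r + 2)*(r + 3)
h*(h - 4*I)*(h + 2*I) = h^3 - 2*I*h^2 + 8*h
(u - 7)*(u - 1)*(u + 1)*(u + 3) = u^4 - 4*u^3 - 22*u^2 + 4*u + 21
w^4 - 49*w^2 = w^2*(w - 7)*(w + 7)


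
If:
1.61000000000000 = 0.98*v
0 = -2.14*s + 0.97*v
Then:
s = 0.74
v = 1.64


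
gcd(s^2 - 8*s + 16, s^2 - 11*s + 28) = s - 4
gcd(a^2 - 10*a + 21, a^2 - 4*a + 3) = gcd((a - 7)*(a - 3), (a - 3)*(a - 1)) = a - 3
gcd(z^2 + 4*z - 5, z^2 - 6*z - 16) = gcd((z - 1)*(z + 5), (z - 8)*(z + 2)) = 1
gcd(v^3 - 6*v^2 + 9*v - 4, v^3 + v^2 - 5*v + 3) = v^2 - 2*v + 1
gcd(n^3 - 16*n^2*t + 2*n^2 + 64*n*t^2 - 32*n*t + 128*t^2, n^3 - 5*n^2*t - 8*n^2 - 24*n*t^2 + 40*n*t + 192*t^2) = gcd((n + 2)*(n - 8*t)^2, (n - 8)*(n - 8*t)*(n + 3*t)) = -n + 8*t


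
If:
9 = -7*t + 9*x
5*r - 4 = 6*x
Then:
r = 6*x/5 + 4/5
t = 9*x/7 - 9/7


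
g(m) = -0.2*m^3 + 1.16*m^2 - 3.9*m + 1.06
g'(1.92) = -1.66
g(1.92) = -3.57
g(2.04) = -3.77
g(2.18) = -4.00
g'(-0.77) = -6.04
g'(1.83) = -1.66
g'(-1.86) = -10.29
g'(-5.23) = -32.45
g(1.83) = -3.42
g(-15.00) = 995.56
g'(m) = -0.6*m^2 + 2.32*m - 3.9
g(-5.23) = 81.80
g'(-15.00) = -173.70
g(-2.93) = 27.48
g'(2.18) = -1.69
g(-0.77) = 4.84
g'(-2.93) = -15.85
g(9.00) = -85.88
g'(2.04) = -1.66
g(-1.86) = 13.61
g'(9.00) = -31.62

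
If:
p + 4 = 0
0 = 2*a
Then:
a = 0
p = -4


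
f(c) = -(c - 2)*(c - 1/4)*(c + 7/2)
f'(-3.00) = -12.12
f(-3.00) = -8.12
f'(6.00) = -115.62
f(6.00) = -218.50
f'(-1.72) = 2.80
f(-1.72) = -13.04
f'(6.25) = -125.44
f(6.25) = -248.62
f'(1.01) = 1.79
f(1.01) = 3.39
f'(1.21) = -0.04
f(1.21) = 3.57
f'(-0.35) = 7.88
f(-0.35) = -4.44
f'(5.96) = -114.09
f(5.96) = -213.91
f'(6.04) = -117.17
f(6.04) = -223.16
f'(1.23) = -0.24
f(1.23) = 3.57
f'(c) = -(c - 2)*(c - 1/4) - (c - 2)*(c + 7/2) - (c - 1/4)*(c + 7/2) = -3*c^2 - 5*c/2 + 59/8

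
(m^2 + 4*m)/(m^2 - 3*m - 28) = m/(m - 7)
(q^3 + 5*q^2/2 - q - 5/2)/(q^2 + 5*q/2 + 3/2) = (2*q^2 + 3*q - 5)/(2*q + 3)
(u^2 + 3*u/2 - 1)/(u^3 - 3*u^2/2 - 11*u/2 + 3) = 1/(u - 3)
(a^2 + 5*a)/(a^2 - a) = (a + 5)/(a - 1)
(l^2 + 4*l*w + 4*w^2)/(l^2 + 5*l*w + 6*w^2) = (l + 2*w)/(l + 3*w)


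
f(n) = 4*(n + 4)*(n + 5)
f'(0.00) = 36.00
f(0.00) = 80.00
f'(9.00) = 108.00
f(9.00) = 728.00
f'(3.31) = 62.48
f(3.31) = 242.98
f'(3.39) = 63.12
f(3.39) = 248.01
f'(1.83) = 50.64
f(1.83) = 159.28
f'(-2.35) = 17.20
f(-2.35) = 17.49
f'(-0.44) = 32.48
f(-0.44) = 64.93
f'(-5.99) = -11.92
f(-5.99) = 7.88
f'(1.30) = 46.40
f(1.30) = 133.56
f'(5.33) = 78.64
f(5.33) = 385.52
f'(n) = 8*n + 36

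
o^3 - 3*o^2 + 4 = (o - 2)^2*(o + 1)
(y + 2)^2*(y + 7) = y^3 + 11*y^2 + 32*y + 28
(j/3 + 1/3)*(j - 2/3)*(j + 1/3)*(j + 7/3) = j^4/3 + j^3 + j^2/3 - 41*j/81 - 14/81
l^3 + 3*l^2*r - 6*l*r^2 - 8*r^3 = (l - 2*r)*(l + r)*(l + 4*r)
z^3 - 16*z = z*(z - 4)*(z + 4)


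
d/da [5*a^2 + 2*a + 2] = 10*a + 2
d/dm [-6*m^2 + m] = 1 - 12*m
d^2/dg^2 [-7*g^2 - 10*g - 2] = -14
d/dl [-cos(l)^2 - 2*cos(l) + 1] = 2*(cos(l) + 1)*sin(l)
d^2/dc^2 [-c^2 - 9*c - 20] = -2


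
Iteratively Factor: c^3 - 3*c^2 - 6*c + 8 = (c + 2)*(c^2 - 5*c + 4) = (c - 4)*(c + 2)*(c - 1)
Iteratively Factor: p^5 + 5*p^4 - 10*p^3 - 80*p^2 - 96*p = (p - 4)*(p^4 + 9*p^3 + 26*p^2 + 24*p) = (p - 4)*(p + 2)*(p^3 + 7*p^2 + 12*p) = (p - 4)*(p + 2)*(p + 3)*(p^2 + 4*p) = p*(p - 4)*(p + 2)*(p + 3)*(p + 4)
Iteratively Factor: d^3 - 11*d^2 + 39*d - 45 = (d - 3)*(d^2 - 8*d + 15) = (d - 3)^2*(d - 5)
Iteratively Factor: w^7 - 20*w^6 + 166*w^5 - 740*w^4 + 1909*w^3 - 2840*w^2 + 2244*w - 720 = (w - 5)*(w^6 - 15*w^5 + 91*w^4 - 285*w^3 + 484*w^2 - 420*w + 144) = (w - 5)*(w - 1)*(w^5 - 14*w^4 + 77*w^3 - 208*w^2 + 276*w - 144) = (w - 5)*(w - 3)*(w - 1)*(w^4 - 11*w^3 + 44*w^2 - 76*w + 48) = (w - 5)*(w - 4)*(w - 3)*(w - 1)*(w^3 - 7*w^2 + 16*w - 12) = (w - 5)*(w - 4)*(w - 3)^2*(w - 1)*(w^2 - 4*w + 4) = (w - 5)*(w - 4)*(w - 3)^2*(w - 2)*(w - 1)*(w - 2)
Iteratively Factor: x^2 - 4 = (x + 2)*(x - 2)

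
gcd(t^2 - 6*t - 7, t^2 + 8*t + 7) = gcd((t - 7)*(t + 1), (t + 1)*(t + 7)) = t + 1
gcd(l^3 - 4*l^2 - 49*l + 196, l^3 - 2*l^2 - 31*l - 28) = l - 7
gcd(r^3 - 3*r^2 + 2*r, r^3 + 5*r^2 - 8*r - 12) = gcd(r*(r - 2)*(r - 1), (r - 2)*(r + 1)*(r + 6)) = r - 2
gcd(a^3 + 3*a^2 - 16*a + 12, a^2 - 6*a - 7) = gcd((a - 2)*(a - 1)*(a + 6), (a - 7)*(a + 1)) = 1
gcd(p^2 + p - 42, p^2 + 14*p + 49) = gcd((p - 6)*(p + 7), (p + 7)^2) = p + 7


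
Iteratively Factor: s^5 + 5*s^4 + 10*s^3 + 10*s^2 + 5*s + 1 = (s + 1)*(s^4 + 4*s^3 + 6*s^2 + 4*s + 1) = (s + 1)^2*(s^3 + 3*s^2 + 3*s + 1) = (s + 1)^3*(s^2 + 2*s + 1) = (s + 1)^4*(s + 1)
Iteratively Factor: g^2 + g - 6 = (g - 2)*(g + 3)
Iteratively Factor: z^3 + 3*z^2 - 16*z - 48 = (z + 4)*(z^2 - z - 12) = (z + 3)*(z + 4)*(z - 4)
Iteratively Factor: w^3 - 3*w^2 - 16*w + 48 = (w - 3)*(w^2 - 16) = (w - 3)*(w + 4)*(w - 4)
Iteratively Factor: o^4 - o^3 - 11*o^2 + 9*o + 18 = (o + 1)*(o^3 - 2*o^2 - 9*o + 18) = (o - 2)*(o + 1)*(o^2 - 9) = (o - 2)*(o + 1)*(o + 3)*(o - 3)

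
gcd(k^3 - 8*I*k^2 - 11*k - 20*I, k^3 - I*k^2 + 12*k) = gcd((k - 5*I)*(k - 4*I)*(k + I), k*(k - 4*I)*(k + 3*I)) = k - 4*I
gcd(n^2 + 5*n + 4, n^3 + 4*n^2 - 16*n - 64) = n + 4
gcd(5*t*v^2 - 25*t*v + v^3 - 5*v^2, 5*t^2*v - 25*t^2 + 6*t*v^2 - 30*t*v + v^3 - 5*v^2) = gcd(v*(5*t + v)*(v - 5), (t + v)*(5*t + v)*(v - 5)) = 5*t*v - 25*t + v^2 - 5*v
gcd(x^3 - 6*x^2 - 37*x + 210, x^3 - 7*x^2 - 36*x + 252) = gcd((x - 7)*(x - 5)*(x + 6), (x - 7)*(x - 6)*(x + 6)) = x^2 - x - 42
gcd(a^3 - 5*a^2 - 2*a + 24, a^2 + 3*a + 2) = a + 2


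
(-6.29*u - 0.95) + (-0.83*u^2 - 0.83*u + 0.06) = -0.83*u^2 - 7.12*u - 0.89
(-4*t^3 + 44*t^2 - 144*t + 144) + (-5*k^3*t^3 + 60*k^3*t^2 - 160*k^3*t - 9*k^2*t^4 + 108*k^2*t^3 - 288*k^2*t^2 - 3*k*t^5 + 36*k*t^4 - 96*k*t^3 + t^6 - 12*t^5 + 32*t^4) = -5*k^3*t^3 + 60*k^3*t^2 - 160*k^3*t - 9*k^2*t^4 + 108*k^2*t^3 - 288*k^2*t^2 - 3*k*t^5 + 36*k*t^4 - 96*k*t^3 + t^6 - 12*t^5 + 32*t^4 - 4*t^3 + 44*t^2 - 144*t + 144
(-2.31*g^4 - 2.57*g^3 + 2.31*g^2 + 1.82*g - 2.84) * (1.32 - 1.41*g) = 3.2571*g^5 + 0.574499999999999*g^4 - 6.6495*g^3 + 0.483000000000001*g^2 + 6.4068*g - 3.7488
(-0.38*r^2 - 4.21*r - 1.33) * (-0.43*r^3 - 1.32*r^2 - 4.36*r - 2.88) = 0.1634*r^5 + 2.3119*r^4 + 7.7859*r^3 + 21.2056*r^2 + 17.9236*r + 3.8304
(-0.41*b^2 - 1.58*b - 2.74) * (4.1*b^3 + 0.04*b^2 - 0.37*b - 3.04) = -1.681*b^5 - 6.4944*b^4 - 11.1455*b^3 + 1.7214*b^2 + 5.817*b + 8.3296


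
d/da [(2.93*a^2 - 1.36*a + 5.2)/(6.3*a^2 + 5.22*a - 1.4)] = (23.8626*a^2 - 73.724*a - 25.24)/(39.69*a^4 + 65.772*a^3 + 9.6084*a^2 - 14.616*a + 1.96)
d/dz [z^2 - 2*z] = 2*z - 2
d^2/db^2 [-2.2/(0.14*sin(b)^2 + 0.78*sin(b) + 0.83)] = (0.17248*sin(b)^4 + 0.72072*sin(b)^3 + 0.0571999999999998*sin(b)^2 - 2.86572*sin(b) - 2.16568)/(0.14*sin(b)^2 + 0.78*sin(b) + 0.83)^3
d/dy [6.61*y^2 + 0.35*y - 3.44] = 13.22*y + 0.35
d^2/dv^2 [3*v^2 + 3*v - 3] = 6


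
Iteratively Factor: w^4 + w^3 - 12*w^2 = (w + 4)*(w^3 - 3*w^2) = (w - 3)*(w + 4)*(w^2) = w*(w - 3)*(w + 4)*(w)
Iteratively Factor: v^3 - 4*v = (v + 2)*(v^2 - 2*v) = (v - 2)*(v + 2)*(v)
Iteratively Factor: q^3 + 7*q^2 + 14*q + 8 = (q + 1)*(q^2 + 6*q + 8) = (q + 1)*(q + 2)*(q + 4)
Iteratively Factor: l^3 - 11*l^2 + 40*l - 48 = (l - 4)*(l^2 - 7*l + 12) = (l - 4)^2*(l - 3)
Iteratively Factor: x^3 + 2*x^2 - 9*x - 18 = (x + 3)*(x^2 - x - 6) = (x + 2)*(x + 3)*(x - 3)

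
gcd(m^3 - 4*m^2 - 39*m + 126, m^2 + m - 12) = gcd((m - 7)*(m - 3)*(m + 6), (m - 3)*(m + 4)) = m - 3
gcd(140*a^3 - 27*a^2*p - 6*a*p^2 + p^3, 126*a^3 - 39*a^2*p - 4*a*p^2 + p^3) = -7*a + p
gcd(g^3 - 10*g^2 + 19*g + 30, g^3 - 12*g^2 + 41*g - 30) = g^2 - 11*g + 30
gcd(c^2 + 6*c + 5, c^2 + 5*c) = c + 5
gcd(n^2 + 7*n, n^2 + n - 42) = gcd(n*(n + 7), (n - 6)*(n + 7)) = n + 7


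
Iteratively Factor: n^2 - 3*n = (n)*(n - 3)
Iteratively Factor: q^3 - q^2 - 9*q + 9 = (q + 3)*(q^2 - 4*q + 3) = (q - 3)*(q + 3)*(q - 1)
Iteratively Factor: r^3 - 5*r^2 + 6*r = (r - 2)*(r^2 - 3*r) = r*(r - 2)*(r - 3)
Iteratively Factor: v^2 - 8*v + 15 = (v - 3)*(v - 5)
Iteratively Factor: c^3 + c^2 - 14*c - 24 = (c + 3)*(c^2 - 2*c - 8) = (c - 4)*(c + 3)*(c + 2)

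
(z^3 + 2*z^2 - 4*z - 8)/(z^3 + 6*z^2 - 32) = (z^2 + 4*z + 4)/(z^2 + 8*z + 16)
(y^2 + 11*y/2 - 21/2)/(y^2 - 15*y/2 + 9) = (y + 7)/(y - 6)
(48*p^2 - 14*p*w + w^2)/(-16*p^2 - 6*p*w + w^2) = (-6*p + w)/(2*p + w)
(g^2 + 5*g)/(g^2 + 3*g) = (g + 5)/(g + 3)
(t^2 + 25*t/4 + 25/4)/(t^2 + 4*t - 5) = (t + 5/4)/(t - 1)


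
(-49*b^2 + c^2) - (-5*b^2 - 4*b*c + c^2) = -44*b^2 + 4*b*c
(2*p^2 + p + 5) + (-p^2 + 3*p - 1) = p^2 + 4*p + 4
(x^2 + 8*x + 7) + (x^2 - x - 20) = 2*x^2 + 7*x - 13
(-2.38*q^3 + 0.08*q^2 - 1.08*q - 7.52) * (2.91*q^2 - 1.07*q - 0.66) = -6.9258*q^5 + 2.7794*q^4 - 1.6576*q^3 - 20.7804*q^2 + 8.7592*q + 4.9632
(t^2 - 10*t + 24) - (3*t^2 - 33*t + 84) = -2*t^2 + 23*t - 60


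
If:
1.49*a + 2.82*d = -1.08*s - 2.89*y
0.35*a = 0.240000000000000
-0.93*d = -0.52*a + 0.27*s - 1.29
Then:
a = 0.69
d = 3.21111111111111*y + 8.45333333333333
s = -11.0604938271605*y - 23.0186243386243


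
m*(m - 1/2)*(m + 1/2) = m^3 - m/4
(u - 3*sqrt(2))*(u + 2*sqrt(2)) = u^2 - sqrt(2)*u - 12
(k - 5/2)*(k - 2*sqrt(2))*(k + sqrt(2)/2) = k^3 - 5*k^2/2 - 3*sqrt(2)*k^2/2 - 2*k + 15*sqrt(2)*k/4 + 5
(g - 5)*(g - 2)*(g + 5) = g^3 - 2*g^2 - 25*g + 50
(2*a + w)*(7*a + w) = 14*a^2 + 9*a*w + w^2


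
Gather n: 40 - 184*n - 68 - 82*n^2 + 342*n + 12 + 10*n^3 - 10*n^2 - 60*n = 10*n^3 - 92*n^2 + 98*n - 16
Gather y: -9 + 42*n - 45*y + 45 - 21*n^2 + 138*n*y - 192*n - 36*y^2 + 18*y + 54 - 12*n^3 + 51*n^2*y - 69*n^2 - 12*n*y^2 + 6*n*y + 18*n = -12*n^3 - 90*n^2 - 132*n + y^2*(-12*n - 36) + y*(51*n^2 + 144*n - 27) + 90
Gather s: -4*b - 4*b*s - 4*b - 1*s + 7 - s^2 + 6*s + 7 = -8*b - s^2 + s*(5 - 4*b) + 14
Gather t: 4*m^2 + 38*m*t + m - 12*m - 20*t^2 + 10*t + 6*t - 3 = 4*m^2 - 11*m - 20*t^2 + t*(38*m + 16) - 3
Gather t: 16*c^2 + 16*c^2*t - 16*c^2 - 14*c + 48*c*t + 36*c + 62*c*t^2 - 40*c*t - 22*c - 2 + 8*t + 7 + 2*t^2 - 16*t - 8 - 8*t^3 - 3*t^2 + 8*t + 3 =-8*t^3 + t^2*(62*c - 1) + t*(16*c^2 + 8*c)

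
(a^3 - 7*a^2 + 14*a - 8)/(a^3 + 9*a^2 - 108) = (a^3 - 7*a^2 + 14*a - 8)/(a^3 + 9*a^2 - 108)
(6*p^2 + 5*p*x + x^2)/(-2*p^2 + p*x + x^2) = (3*p + x)/(-p + x)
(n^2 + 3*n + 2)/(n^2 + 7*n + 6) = (n + 2)/(n + 6)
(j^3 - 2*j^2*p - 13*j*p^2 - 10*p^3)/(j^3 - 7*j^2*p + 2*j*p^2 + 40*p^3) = (-j - p)/(-j + 4*p)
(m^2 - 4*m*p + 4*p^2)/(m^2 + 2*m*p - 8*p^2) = (m - 2*p)/(m + 4*p)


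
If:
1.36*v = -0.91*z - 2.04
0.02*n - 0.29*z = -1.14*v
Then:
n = 52.6397058823529*z + 85.5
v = -0.669117647058823*z - 1.5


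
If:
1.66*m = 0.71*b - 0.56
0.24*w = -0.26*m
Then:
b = 0.788732394366197 - 2.15817984832069*w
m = -0.923076923076923*w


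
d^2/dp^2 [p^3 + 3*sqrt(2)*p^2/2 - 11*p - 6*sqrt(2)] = 6*p + 3*sqrt(2)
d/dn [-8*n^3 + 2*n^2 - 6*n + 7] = -24*n^2 + 4*n - 6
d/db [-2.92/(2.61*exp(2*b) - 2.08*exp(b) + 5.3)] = (15.2424*exp(b) - 6.0736)*exp(b)/(2.61*exp(2*b) - 2.08*exp(b) + 5.3)^2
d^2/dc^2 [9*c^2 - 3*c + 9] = 18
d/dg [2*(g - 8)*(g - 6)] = 4*g - 28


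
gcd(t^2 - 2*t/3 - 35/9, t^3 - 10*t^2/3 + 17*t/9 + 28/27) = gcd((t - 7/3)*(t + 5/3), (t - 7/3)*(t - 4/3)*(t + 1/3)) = t - 7/3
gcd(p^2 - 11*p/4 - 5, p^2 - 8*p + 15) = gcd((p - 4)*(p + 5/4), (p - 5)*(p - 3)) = 1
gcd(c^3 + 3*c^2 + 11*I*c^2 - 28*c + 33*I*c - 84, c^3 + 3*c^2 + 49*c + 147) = c^2 + c*(3 + 7*I) + 21*I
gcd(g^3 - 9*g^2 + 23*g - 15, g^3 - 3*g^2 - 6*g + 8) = g - 1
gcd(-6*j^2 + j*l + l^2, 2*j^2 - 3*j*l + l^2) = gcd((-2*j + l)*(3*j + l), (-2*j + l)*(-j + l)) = 2*j - l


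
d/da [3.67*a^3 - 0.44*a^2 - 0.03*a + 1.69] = 11.01*a^2 - 0.88*a - 0.03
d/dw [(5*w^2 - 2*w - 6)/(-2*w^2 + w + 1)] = (w^2 - 14*w + 4)/(4*w^4 - 4*w^3 - 3*w^2 + 2*w + 1)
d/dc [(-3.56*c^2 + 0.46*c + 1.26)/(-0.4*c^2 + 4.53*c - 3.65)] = (-15.9428*c^2 + 26.996*c - 7.3868)/(0.16*c^4 - 3.624*c^3 + 23.4409*c^2 - 33.069*c + 13.3225)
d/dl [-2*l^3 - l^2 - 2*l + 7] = -6*l^2 - 2*l - 2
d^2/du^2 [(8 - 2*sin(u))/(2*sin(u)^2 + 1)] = 2*(36*sin(u)^5 - 64*sin(u)^4 + 128*sin(u)^2 - 22*sin(u) + 15*sin(3*u) - 2*sin(5*u) - 16)/(2*sin(u)^2 + 1)^3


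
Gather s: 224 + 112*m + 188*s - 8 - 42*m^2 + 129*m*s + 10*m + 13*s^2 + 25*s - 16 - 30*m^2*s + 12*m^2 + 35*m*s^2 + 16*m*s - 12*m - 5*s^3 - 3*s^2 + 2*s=-30*m^2 + 110*m - 5*s^3 + s^2*(35*m + 10) + s*(-30*m^2 + 145*m + 215) + 200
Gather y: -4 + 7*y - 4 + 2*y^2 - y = 2*y^2 + 6*y - 8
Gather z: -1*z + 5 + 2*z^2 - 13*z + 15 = 2*z^2 - 14*z + 20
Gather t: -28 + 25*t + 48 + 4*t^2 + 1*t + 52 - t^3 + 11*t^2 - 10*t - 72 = -t^3 + 15*t^2 + 16*t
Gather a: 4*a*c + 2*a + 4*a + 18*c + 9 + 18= a*(4*c + 6) + 18*c + 27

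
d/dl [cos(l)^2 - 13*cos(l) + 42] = (13 - 2*cos(l))*sin(l)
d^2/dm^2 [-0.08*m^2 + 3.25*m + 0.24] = -0.160000000000000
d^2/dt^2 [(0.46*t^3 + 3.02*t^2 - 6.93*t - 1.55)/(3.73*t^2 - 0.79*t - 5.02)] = (7.105427357601e-15*t^5 + 5.6843418860808e-14*t^4 - 157.233922*t^3 + 220.84539*t^2 - 681.611454*t + 147.195434)/(51.895117*t^6 - 32.973573*t^5 - 202.544595*t^4 + 88.261565*t^3 + 272.59353*t^2 - 59.724948*t - 126.506008)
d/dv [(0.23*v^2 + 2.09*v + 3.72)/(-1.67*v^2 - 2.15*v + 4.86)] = (2.9958*v^2 + 14.6604*v + 18.1554)/(2.7889*v^4 + 7.181*v^3 - 11.6099*v^2 - 20.898*v + 23.6196)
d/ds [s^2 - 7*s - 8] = 2*s - 7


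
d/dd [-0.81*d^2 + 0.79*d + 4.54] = 0.79 - 1.62*d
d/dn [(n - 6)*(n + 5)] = 2*n - 1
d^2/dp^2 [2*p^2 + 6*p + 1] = 4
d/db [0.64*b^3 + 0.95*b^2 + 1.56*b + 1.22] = 1.92*b^2 + 1.9*b + 1.56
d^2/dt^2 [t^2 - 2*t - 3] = 2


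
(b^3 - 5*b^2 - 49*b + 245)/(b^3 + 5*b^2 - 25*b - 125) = (b^2 - 49)/(b^2 + 10*b + 25)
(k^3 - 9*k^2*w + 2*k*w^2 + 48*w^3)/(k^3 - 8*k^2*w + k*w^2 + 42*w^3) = (-k + 8*w)/(-k + 7*w)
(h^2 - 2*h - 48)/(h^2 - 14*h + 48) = (h + 6)/(h - 6)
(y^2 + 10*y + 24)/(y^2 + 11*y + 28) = (y + 6)/(y + 7)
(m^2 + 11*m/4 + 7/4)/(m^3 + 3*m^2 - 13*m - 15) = (m + 7/4)/(m^2 + 2*m - 15)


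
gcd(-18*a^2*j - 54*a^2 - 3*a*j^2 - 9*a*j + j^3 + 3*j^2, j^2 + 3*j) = j + 3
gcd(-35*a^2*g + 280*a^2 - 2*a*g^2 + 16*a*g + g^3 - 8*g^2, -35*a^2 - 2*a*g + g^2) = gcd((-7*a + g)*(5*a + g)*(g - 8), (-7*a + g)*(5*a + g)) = 35*a^2 + 2*a*g - g^2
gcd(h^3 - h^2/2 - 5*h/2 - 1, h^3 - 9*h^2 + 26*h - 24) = h - 2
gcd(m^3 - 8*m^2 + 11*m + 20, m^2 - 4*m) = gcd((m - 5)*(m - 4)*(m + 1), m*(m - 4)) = m - 4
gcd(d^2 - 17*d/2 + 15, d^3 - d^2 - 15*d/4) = d - 5/2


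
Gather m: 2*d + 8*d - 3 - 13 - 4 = 10*d - 20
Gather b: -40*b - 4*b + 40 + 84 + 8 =132 - 44*b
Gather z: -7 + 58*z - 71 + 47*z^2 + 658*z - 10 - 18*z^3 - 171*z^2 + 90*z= -18*z^3 - 124*z^2 + 806*z - 88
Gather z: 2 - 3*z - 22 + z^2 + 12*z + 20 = z^2 + 9*z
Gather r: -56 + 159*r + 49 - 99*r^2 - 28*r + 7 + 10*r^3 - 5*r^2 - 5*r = 10*r^3 - 104*r^2 + 126*r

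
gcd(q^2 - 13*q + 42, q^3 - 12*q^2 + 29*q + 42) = q^2 - 13*q + 42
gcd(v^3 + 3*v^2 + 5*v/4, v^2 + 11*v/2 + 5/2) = v + 1/2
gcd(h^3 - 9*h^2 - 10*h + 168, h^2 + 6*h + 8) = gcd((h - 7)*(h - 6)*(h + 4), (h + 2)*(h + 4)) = h + 4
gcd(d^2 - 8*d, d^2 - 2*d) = d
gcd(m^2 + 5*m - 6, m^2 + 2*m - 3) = m - 1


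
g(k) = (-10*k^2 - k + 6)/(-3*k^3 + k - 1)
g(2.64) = 1.24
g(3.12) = 1.06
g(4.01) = 0.83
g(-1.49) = -1.98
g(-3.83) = -0.84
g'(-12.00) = -0.02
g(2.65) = 1.23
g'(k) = (-20*k - 1)/(-3*k^3 + k - 1) + (9*k^2 - 1)*(-10*k^2 - k + 6)/(-3*k^3 + k - 1)^2 = ((20*k + 1)*(3*k^3 - k + 1) - (9*k^2 - 1)*(10*k^2 + k - 6))/(3*k^3 - k + 1)^2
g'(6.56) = -0.08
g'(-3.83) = -0.21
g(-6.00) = -0.54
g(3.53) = 0.94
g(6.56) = 0.51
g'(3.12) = -0.32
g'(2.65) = -0.42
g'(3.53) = -0.26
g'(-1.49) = -1.18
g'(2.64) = -0.42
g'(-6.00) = -0.09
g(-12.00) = -0.27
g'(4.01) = -0.20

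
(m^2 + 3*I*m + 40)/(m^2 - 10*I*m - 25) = (m + 8*I)/(m - 5*I)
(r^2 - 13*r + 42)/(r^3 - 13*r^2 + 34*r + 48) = (r - 7)/(r^2 - 7*r - 8)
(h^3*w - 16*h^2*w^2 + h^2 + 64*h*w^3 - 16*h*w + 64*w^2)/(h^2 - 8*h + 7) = (h^3*w - 16*h^2*w^2 + h^2 + 64*h*w^3 - 16*h*w + 64*w^2)/(h^2 - 8*h + 7)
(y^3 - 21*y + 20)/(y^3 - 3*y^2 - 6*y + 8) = (y + 5)/(y + 2)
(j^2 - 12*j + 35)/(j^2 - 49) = (j - 5)/(j + 7)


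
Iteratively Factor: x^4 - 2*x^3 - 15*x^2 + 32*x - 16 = (x - 1)*(x^3 - x^2 - 16*x + 16) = (x - 1)*(x + 4)*(x^2 - 5*x + 4) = (x - 4)*(x - 1)*(x + 4)*(x - 1)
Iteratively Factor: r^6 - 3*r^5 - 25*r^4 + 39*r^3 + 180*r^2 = (r - 5)*(r^5 + 2*r^4 - 15*r^3 - 36*r^2) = (r - 5)*(r + 3)*(r^4 - r^3 - 12*r^2) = r*(r - 5)*(r + 3)*(r^3 - r^2 - 12*r) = r*(r - 5)*(r + 3)^2*(r^2 - 4*r) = r*(r - 5)*(r - 4)*(r + 3)^2*(r)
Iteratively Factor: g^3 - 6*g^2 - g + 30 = (g - 3)*(g^2 - 3*g - 10) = (g - 3)*(g + 2)*(g - 5)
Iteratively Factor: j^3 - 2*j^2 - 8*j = (j - 4)*(j^2 + 2*j) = (j - 4)*(j + 2)*(j)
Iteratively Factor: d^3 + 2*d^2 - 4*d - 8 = (d + 2)*(d^2 - 4) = (d + 2)^2*(d - 2)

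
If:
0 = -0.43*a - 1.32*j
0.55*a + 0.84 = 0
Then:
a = -1.53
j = 0.50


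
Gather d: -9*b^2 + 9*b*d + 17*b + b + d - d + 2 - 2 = -9*b^2 + 9*b*d + 18*b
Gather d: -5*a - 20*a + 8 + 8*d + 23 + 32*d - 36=-25*a + 40*d - 5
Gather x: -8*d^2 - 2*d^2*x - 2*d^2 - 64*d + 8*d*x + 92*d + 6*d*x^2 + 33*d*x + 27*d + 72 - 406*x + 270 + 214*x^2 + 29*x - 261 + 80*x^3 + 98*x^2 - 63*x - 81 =-10*d^2 + 55*d + 80*x^3 + x^2*(6*d + 312) + x*(-2*d^2 + 41*d - 440)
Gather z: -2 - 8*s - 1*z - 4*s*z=-8*s + z*(-4*s - 1) - 2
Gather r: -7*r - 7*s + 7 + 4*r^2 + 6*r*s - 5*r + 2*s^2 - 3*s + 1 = 4*r^2 + r*(6*s - 12) + 2*s^2 - 10*s + 8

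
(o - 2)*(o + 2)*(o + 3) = o^3 + 3*o^2 - 4*o - 12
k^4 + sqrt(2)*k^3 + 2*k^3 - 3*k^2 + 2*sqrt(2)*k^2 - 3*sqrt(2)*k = k*(k - 1)*(k + 3)*(k + sqrt(2))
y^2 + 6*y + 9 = (y + 3)^2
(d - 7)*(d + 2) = d^2 - 5*d - 14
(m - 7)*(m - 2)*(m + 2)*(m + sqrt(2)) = m^4 - 7*m^3 + sqrt(2)*m^3 - 7*sqrt(2)*m^2 - 4*m^2 - 4*sqrt(2)*m + 28*m + 28*sqrt(2)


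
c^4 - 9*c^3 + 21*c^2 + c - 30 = (c - 5)*(c - 3)*(c - 2)*(c + 1)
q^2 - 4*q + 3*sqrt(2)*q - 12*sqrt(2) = (q - 4)*(q + 3*sqrt(2))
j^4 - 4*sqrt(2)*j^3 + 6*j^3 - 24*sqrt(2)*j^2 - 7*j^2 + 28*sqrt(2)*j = j*(j - 1)*(j + 7)*(j - 4*sqrt(2))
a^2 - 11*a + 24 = (a - 8)*(a - 3)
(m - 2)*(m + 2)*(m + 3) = m^3 + 3*m^2 - 4*m - 12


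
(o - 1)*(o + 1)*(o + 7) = o^3 + 7*o^2 - o - 7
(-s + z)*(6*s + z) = -6*s^2 + 5*s*z + z^2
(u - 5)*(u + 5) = u^2 - 25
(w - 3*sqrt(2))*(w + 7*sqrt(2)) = w^2 + 4*sqrt(2)*w - 42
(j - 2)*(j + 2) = j^2 - 4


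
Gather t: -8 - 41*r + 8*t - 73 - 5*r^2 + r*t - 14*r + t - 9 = -5*r^2 - 55*r + t*(r + 9) - 90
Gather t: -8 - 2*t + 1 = -2*t - 7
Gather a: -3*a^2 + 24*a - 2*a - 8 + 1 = -3*a^2 + 22*a - 7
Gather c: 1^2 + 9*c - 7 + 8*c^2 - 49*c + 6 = 8*c^2 - 40*c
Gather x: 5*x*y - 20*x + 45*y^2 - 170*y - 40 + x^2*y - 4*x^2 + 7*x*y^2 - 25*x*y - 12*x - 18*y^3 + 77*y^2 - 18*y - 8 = x^2*(y - 4) + x*(7*y^2 - 20*y - 32) - 18*y^3 + 122*y^2 - 188*y - 48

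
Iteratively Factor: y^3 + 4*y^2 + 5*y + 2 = (y + 2)*(y^2 + 2*y + 1) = (y + 1)*(y + 2)*(y + 1)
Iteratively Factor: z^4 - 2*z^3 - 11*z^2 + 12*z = (z - 1)*(z^3 - z^2 - 12*z) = (z - 4)*(z - 1)*(z^2 + 3*z) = z*(z - 4)*(z - 1)*(z + 3)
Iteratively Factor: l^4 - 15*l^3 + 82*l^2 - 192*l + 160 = (l - 4)*(l^3 - 11*l^2 + 38*l - 40) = (l - 4)*(l - 2)*(l^2 - 9*l + 20) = (l - 4)^2*(l - 2)*(l - 5)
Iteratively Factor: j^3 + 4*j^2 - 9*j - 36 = (j + 3)*(j^2 + j - 12) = (j + 3)*(j + 4)*(j - 3)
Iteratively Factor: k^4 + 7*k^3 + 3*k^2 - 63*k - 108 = (k + 3)*(k^3 + 4*k^2 - 9*k - 36) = (k + 3)^2*(k^2 + k - 12) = (k + 3)^2*(k + 4)*(k - 3)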